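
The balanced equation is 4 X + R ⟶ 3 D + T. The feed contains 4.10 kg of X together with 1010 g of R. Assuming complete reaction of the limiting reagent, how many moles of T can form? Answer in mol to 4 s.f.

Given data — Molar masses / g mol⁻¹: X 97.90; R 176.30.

5.729 mol

n(X) = 4.100×1000 / 97.90 = 41.88 mol
n(R) = 1010 / 176.30 = 5.729 mol
n/ν for X = 41.88/4 = 10.47
n/ν for R = 5.729/1 = 5.729
Smallest n/ν is R → limiting reagent.
n(T) = (1/1) × 5.729 = 5.729 mol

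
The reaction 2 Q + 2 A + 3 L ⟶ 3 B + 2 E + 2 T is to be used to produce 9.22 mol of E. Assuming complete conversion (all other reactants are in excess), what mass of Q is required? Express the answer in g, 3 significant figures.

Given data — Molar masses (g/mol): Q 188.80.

1740 g

n(E) = 9.220 mol
n(Q) = (2/2) × 9.220 = 9.220 mol
mass = 9.220 × 188.80 = 1741 g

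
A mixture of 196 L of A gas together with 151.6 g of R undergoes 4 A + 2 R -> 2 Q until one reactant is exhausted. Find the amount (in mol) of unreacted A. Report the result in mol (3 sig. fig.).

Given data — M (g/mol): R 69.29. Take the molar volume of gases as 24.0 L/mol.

3.79 mol

n(A) = 196.0 / 24.0 = 8.167 mol
n(R) = 151.6 / 69.29 = 2.188 mol
n/ν → A: 2.042, R: 1.094; R is limiting.
A consumed = (4/2) × 2.188 = 4.376 mol
A remaining = 8.167 − 4.376 = 3.791 mol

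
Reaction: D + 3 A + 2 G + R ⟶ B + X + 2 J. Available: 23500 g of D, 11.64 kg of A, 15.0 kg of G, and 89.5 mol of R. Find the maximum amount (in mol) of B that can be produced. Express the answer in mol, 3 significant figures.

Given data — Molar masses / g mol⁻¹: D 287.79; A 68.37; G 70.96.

n(D) = 23500 / 287.79 = 81.66 mol
n(A) = 11.64×1000 / 68.37 = 170.3 mol
n(G) = 15.00×1000 / 70.96 = 211.4 mol
n(R) = 89.50 mol
n/ν for D = 81.66/1 = 81.66
n/ν for A = 170.3/3 = 56.77
n/ν for G = 211.4/2 = 105.7
n/ν for R = 89.50/1 = 89.50
Smallest n/ν is A → limiting reagent.
n(B) = (1/3) × 170.3 = 56.77 mol

56.8 mol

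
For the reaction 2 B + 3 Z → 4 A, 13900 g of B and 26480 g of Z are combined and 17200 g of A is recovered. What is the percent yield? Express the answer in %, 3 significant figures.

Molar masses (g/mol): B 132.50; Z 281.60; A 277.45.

n(B) = 13900 / 132.50 = 104.9 mol
n(Z) = 26480 / 281.60 = 94.03 mol
n/ν → B: 52.45, Z: 31.34; Z is limiting.
theoretical n(A) = (4/3) × 94.03 = 125.4 mol → 34790 g
% yield = 17200 / 34790 × 100 = 49.44 %

49.4 %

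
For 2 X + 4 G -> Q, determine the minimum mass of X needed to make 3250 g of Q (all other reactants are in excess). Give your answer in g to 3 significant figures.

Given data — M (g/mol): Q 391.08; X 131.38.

2180 g

n(Q) = 3250 / 391.08 = 8.310 mol
n(X) = (2/1) × 8.310 = 16.62 mol
mass = 16.62 × 131.38 = 2184 g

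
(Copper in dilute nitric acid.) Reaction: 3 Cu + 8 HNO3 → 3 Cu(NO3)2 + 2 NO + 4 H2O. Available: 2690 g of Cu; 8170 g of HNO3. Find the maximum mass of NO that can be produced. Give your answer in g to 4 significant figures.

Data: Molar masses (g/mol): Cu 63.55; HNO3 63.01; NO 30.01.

846.9 g

n(Cu) = 2690 / 63.55 = 42.33 mol
n(HNO3) = 8170 / 63.01 = 129.7 mol
n/ν for Cu = 42.33/3 = 14.11
n/ν for HNO3 = 129.7/8 = 16.21
Smallest n/ν is Cu → limiting reagent.
n(NO) = (2/3) × 42.33 = 28.22 mol
mass = 28.22 × 30.01 = 846.9 g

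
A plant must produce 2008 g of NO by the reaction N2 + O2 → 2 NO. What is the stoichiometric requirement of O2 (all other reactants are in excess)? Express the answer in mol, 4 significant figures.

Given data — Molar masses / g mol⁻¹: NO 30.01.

33.46 mol

n(NO) = 2008 / 30.01 = 66.91 mol
n(O2) = (1/2) × 66.91 = 33.46 mol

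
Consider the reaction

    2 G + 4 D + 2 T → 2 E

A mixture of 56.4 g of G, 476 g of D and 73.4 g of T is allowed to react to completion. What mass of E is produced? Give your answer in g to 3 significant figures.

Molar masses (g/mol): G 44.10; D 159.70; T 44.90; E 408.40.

522 g

n(G) = 56.40 / 44.10 = 1.279 mol
n(D) = 476.0 / 159.70 = 2.981 mol
n(T) = 73.40 / 44.90 = 1.635 mol
n/ν for G = 1.279/2 = 0.6395
n/ν for D = 2.981/4 = 0.7453
n/ν for T = 1.635/2 = 0.8175
Smallest n/ν is G → limiting reagent.
n(E) = (2/2) × 1.279 = 1.279 mol
mass = 1.279 × 408.40 = 522.3 g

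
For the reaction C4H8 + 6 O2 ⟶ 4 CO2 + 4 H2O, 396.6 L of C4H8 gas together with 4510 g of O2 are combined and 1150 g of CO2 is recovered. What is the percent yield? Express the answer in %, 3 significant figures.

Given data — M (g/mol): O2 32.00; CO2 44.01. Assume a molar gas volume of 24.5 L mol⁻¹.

n(C4H8) = 396.6 / 24.5 = 16.19 mol
n(O2) = 4510 / 32.00 = 140.9 mol
n/ν for C4H8 = 16.19/1 = 16.19
n/ν for O2 = 140.9/6 = 23.48
Smallest n/ν is C4H8 → limiting reagent.
theoretical n(CO2) = (4/1) × 16.19 = 64.76 mol → 2850 g
% yield = 1150 / 2850 × 100 = 40.35 %

40.4 %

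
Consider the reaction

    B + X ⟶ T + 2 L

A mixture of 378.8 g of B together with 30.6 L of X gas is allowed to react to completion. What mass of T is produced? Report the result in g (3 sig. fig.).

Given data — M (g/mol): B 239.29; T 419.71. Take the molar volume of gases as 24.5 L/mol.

n(B) = 378.8 / 239.29 = 1.583 mol
n(X) = 30.60 / 24.5 = 1.249 mol
n/ν for B = 1.583/1 = 1.583
n/ν for X = 1.249/1 = 1.249
Smallest n/ν is X → limiting reagent.
n(T) = (1/1) × 1.249 = 1.249 mol
mass = 1.249 × 419.71 = 524.2 g

524 g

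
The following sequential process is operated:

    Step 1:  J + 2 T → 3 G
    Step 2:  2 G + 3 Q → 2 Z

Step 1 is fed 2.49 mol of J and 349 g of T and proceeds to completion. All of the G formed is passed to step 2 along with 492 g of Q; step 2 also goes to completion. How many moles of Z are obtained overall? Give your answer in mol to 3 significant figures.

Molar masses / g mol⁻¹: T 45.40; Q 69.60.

4.71 mol

Step 1:
n(J) = 2.490 mol
n(T) = 349.0 / 45.40 = 7.687 mol
n/ν → J: 2.490, T: 3.844; J is limiting.
n(G) produced = (3/1) × 2.490 = 7.470 mol
Step 2:
n(G) available = 7.470 mol
n(Q) = 492.0 / 69.60 = 7.069 mol
n/ν → G: 3.735, Q: 2.356; Q is limiting.
n(Z) = (2/3) × 7.069 = 4.713 mol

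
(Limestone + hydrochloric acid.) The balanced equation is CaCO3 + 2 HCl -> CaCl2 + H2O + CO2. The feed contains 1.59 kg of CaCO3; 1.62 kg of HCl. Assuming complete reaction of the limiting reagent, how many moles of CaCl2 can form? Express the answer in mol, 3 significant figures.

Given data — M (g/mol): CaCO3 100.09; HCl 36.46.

15.9 mol

n(CaCO3) = 1.590×1000 / 100.09 = 15.89 mol
n(HCl) = 1.620×1000 / 36.46 = 44.43 mol
n/ν for CaCO3 = 15.89/1 = 15.89
n/ν for HCl = 44.43/2 = 22.22
Smallest n/ν is CaCO3 → limiting reagent.
n(CaCl2) = (1/1) × 15.89 = 15.89 mol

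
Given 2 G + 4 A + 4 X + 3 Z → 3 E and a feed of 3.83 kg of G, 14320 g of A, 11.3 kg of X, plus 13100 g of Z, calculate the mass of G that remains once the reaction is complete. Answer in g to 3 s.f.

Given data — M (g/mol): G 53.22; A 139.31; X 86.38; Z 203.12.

n(G) = 3.830×1000 / 53.22 = 71.97 mol
n(A) = 14320 / 139.31 = 102.8 mol
n(X) = 11.30×1000 / 86.38 = 130.8 mol
n(Z) = 13100 / 203.12 = 64.49 mol
n/ν for G = 71.97/2 = 35.99
n/ν for A = 102.8/4 = 25.70
n/ν for X = 130.8/4 = 32.70
n/ν for Z = 64.49/3 = 21.50
Smallest n/ν is Z → limiting reagent.
G consumed = (2/3) × 64.49 = 42.99 mol
G remaining = 71.97 − 42.99 = 28.98 mol
mass = 28.98 × 53.22 = 1542 g

1540 g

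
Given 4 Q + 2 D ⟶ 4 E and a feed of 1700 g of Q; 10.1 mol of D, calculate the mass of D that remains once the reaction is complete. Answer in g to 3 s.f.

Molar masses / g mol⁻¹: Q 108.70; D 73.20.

167 g

n(Q) = 1700 / 108.70 = 15.64 mol
n(D) = 10.10 mol
n/ν for Q = 15.64/4 = 3.910
n/ν for D = 10.10/2 = 5.050
Smallest n/ν is Q → limiting reagent.
D consumed = (2/4) × 15.64 = 7.820 mol
D remaining = 10.10 − 7.820 = 2.280 mol
mass = 2.280 × 73.20 = 166.9 g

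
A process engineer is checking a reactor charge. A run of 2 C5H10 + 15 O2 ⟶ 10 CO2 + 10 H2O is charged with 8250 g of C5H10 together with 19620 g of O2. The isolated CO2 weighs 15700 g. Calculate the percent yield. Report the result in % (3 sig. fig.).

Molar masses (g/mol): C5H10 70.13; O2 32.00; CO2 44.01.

n(C5H10) = 8250 / 70.13 = 117.6 mol
n(O2) = 19620 / 32.00 = 613.1 mol
n/ν → C5H10: 58.80, O2: 40.87; O2 is limiting.
theoretical n(CO2) = (10/15) × 613.1 = 408.7 mol → 17990 g
% yield = 15700 / 17990 × 100 = 87.27 %

87.3 %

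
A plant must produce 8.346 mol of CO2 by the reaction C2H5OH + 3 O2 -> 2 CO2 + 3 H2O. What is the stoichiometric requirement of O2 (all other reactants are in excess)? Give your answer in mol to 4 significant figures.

n(CO2) = 8.346 mol
n(O2) = (3/2) × 8.346 = 12.52 mol

12.52 mol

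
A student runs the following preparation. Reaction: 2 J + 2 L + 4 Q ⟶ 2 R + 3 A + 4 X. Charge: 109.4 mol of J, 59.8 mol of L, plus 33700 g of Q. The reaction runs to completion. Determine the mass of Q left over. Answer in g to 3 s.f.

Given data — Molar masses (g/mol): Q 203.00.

9420 g

n(J) = 109.4 mol
n(L) = 59.80 mol
n(Q) = 33700 / 203.00 = 166.0 mol
n/ν → J: 54.70, L: 29.90, Q: 41.50; L is limiting.
Q consumed = (4/2) × 59.80 = 119.6 mol
Q remaining = 166.0 − 119.6 = 46.40 mol
mass = 46.40 × 203.00 = 9419 g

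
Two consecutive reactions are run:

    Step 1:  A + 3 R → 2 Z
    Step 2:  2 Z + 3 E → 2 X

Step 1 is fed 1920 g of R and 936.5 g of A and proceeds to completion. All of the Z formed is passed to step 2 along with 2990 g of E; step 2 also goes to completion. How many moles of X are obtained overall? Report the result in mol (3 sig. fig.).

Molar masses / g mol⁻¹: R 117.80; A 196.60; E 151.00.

9.53 mol

Step 1:
n(R) = 1920 / 117.80 = 16.30 mol
n(A) = 936.5 / 196.60 = 4.763 mol
n/ν for R = 16.30/3 = 5.433
n/ν for A = 4.763/1 = 4.763
Smallest n/ν is A → limiting reagent.
n(Z) produced = (2/1) × 4.763 = 9.526 mol
Step 2:
n(Z) available = 9.526 mol
n(E) = 2990 / 151.00 = 19.80 mol
n/ν for Z = 9.526/2 = 4.763
n/ν for E = 19.80/3 = 6.600
Smallest n/ν is Z → limiting reagent.
n(X) = (2/2) × 9.526 = 9.526 mol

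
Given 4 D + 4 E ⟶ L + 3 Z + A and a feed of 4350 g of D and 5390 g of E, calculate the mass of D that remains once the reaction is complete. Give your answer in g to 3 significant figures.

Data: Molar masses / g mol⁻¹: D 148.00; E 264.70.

1340 g

n(D) = 4350 / 148.00 = 29.39 mol
n(E) = 5390 / 264.70 = 20.36 mol
n/ν → D: 7.348, E: 5.090; E is limiting.
D consumed = (4/4) × 20.36 = 20.36 mol
D remaining = 29.39 − 20.36 = 9.030 mol
mass = 9.030 × 148.00 = 1336 g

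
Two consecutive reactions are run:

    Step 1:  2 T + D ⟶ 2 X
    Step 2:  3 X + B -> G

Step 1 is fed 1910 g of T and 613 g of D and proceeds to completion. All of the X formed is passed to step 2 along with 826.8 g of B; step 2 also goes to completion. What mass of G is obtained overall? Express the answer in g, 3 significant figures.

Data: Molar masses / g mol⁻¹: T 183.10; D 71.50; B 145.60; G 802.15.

Step 1:
n(T) = 1910 / 183.10 = 10.43 mol
n(D) = 613.0 / 71.50 = 8.573 mol
n/ν for T = 10.43/2 = 5.215
n/ν for D = 8.573/1 = 8.573
Smallest n/ν is T → limiting reagent.
n(X) produced = (2/2) × 10.43 = 10.43 mol
Step 2:
n(X) available = 10.43 mol
n(B) = 826.8 / 145.60 = 5.679 mol
n/ν for X = 10.43/3 = 3.477
n/ν for B = 5.679/1 = 5.679
Smallest n/ν is X → limiting reagent.
n(G) = (1/3) × 10.43 = 3.477 mol
mass = 3.477 × 802.15 = 2789 g

2790 g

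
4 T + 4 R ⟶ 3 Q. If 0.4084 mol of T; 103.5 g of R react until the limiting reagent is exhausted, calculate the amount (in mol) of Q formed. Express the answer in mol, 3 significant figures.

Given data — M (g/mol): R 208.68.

n(T) = 0.4084 mol
n(R) = 103.5 / 208.68 = 0.4960 mol
n/ν for T = 0.4084/4 = 0.1021
n/ν for R = 0.4960/4 = 0.1240
Smallest n/ν is T → limiting reagent.
n(Q) = (3/4) × 0.4084 = 0.3063 mol

0.306 mol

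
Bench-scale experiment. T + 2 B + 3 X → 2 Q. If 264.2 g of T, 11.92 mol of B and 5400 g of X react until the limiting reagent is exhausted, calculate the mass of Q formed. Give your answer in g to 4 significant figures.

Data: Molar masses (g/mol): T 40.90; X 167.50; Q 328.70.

3918 g

n(T) = 264.2 / 40.90 = 6.460 mol
n(B) = 11.92 mol
n(X) = 5400 / 167.50 = 32.24 mol
n/ν → T: 6.460, B: 5.960, X: 10.75; B is limiting.
n(Q) = (2/2) × 11.92 = 11.92 mol
mass = 11.92 × 328.70 = 3918 g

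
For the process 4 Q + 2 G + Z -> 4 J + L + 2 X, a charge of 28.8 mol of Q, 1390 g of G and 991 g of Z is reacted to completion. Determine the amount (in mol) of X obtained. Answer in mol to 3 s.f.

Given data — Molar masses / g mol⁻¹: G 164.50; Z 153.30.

8.45 mol

n(Q) = 28.80 mol
n(G) = 1390 / 164.50 = 8.450 mol
n(Z) = 991.0 / 153.30 = 6.464 mol
n/ν for Q = 28.80/4 = 7.200
n/ν for G = 8.450/2 = 4.225
n/ν for Z = 6.464/1 = 6.464
Smallest n/ν is G → limiting reagent.
n(X) = (2/2) × 8.450 = 8.450 mol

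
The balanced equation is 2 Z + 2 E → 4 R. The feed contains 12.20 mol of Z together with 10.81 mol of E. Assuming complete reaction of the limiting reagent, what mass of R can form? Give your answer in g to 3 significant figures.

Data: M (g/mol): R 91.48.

1980 g

n(Z) = 12.20 mol
n(E) = 10.81 mol
n/ν for Z = 12.20/2 = 6.100
n/ν for E = 10.81/2 = 5.405
Smallest n/ν is E → limiting reagent.
n(R) = (4/2) × 10.81 = 21.62 mol
mass = 21.62 × 91.48 = 1978 g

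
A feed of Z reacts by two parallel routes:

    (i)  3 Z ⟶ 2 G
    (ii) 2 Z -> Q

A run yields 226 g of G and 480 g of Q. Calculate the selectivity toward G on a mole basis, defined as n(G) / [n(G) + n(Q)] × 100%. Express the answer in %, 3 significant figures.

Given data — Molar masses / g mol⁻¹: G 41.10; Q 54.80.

38.6 %

n(G) = 226 / 41.10 = 5.499 mol
n(Q) = 480 / 54.80 = 8.759 mol
selectivity = 5.499/(5.499+8.759) × 100 = 38.57 %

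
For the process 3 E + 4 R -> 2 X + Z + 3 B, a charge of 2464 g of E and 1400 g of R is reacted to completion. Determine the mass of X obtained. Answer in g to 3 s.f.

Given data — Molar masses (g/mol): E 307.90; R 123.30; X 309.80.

1650 g

n(E) = 2464 / 307.90 = 8.003 mol
n(R) = 1400 / 123.30 = 11.35 mol
n/ν → E: 2.668, R: 2.838; E is limiting.
n(X) = (2/3) × 8.003 = 5.335 mol
mass = 5.335 × 309.80 = 1653 g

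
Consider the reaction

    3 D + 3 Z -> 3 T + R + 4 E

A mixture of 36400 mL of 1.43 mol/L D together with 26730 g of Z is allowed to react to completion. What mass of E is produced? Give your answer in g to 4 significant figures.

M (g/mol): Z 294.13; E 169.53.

11770 g

n(D) = 1.43 × 36400/1000 = 52.05 mol
n(Z) = 26730 / 294.13 = 90.88 mol
n/ν → D: 17.35, Z: 30.29; D is limiting.
n(E) = (4/3) × 52.05 = 69.40 mol
mass = 69.40 × 169.53 = 11770 g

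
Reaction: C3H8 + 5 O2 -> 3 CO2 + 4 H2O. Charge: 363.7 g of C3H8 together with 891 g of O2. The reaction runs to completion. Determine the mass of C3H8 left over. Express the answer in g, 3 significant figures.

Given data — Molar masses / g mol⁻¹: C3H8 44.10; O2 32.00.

n(C3H8) = 363.7 / 44.10 = 8.247 mol
n(O2) = 891.0 / 32.00 = 27.84 mol
n/ν → C3H8: 8.247, O2: 5.568; O2 is limiting.
C3H8 consumed = (1/5) × 27.84 = 5.568 mol
C3H8 remaining = 8.247 − 5.568 = 2.679 mol
mass = 2.679 × 44.10 = 118.1 g

118 g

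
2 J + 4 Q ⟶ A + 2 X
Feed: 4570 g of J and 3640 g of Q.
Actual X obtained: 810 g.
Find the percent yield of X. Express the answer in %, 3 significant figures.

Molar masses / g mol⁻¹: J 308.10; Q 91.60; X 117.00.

46.7 %

n(J) = 4570 / 308.10 = 14.83 mol
n(Q) = 3640 / 91.60 = 39.74 mol
n/ν → J: 7.415, Q: 9.935; J is limiting.
theoretical n(X) = (2/2) × 14.83 = 14.83 mol → 1735 g
% yield = 810 / 1735 × 100 = 46.69 %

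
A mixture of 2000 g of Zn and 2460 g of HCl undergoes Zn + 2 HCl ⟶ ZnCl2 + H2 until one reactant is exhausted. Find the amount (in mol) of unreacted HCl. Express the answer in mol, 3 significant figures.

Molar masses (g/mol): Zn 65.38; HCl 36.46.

n(Zn) = 2000 / 65.38 = 30.59 mol
n(HCl) = 2460 / 36.46 = 67.47 mol
n/ν for Zn = 30.59/1 = 30.59
n/ν for HCl = 67.47/2 = 33.74
Smallest n/ν is Zn → limiting reagent.
HCl consumed = (2/1) × 30.59 = 61.18 mol
HCl remaining = 67.47 − 61.18 = 6.290 mol

6.29 mol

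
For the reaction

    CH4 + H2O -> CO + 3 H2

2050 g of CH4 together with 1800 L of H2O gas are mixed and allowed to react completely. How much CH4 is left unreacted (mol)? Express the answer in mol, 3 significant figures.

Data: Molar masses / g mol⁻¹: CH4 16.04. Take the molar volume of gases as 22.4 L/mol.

47.4 mol

n(CH4) = 2050 / 16.04 = 127.8 mol
n(H2O) = 1800 / 22.4 = 80.36 mol
n/ν for CH4 = 127.8/1 = 127.8
n/ν for H2O = 80.36/1 = 80.36
Smallest n/ν is H2O → limiting reagent.
CH4 consumed = (1/1) × 80.36 = 80.36 mol
CH4 remaining = 127.8 − 80.36 = 47.44 mol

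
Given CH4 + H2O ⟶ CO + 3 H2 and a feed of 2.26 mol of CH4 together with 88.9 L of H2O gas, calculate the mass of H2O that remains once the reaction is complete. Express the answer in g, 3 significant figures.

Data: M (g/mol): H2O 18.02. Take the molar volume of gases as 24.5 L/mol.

24.7 g

n(CH4) = 2.260 mol
n(H2O) = 88.90 / 24.5 = 3.629 mol
n/ν → CH4: 2.260, H2O: 3.629; CH4 is limiting.
H2O consumed = (1/1) × 2.260 = 2.260 mol
H2O remaining = 3.629 − 2.260 = 1.369 mol
mass = 1.369 × 18.02 = 24.67 g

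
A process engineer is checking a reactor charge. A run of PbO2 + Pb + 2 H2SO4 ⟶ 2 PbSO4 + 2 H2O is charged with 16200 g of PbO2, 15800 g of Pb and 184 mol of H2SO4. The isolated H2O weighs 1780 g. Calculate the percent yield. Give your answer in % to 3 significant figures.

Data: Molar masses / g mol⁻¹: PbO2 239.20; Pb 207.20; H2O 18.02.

72.9 %

n(PbO2) = 16200 / 239.20 = 67.73 mol
n(Pb) = 15800 / 207.20 = 76.25 mol
n(H2SO4) = 184.0 mol
n/ν for PbO2 = 67.73/1 = 67.73
n/ν for Pb = 76.25/1 = 76.25
n/ν for H2SO4 = 184.0/2 = 92.00
Smallest n/ν is PbO2 → limiting reagent.
theoretical n(H2O) = (2/1) × 67.73 = 135.5 mol → 2442 g
% yield = 1780 / 2442 × 100 = 72.89 %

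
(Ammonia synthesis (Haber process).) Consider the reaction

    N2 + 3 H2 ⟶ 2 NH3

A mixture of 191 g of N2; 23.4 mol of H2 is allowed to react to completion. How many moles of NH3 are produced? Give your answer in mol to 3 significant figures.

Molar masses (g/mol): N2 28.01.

n(N2) = 191.0 / 28.01 = 6.819 mol
n(H2) = 23.40 mol
n/ν → N2: 6.819, H2: 7.800; N2 is limiting.
n(NH3) = (2/1) × 6.819 = 13.64 mol

13.6 mol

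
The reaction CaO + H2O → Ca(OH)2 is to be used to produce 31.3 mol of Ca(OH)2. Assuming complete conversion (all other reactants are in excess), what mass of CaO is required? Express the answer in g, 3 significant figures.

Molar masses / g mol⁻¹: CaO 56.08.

1760 g

n(Ca(OH)2) = 31.30 mol
n(CaO) = (1/1) × 31.30 = 31.30 mol
mass = 31.30 × 56.08 = 1755 g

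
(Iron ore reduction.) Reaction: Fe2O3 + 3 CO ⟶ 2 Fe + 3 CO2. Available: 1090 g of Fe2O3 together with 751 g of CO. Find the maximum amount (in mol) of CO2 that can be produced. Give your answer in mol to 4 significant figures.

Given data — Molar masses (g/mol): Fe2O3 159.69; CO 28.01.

20.48 mol

n(Fe2O3) = 1090 / 159.69 = 6.826 mol
n(CO) = 751.0 / 28.01 = 26.81 mol
n/ν for Fe2O3 = 6.826/1 = 6.826
n/ν for CO = 26.81/3 = 8.937
Smallest n/ν is Fe2O3 → limiting reagent.
n(CO2) = (3/1) × 6.826 = 20.48 mol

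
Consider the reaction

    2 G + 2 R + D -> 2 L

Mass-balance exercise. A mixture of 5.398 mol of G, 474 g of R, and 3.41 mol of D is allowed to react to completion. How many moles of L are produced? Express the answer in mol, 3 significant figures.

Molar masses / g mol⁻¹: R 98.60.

n(G) = 5.398 mol
n(R) = 474.0 / 98.60 = 4.807 mol
n(D) = 3.410 mol
n/ν for G = 5.398/2 = 2.699
n/ν for R = 4.807/2 = 2.404
n/ν for D = 3.410/1 = 3.410
Smallest n/ν is R → limiting reagent.
n(L) = (2/2) × 4.807 = 4.807 mol

4.81 mol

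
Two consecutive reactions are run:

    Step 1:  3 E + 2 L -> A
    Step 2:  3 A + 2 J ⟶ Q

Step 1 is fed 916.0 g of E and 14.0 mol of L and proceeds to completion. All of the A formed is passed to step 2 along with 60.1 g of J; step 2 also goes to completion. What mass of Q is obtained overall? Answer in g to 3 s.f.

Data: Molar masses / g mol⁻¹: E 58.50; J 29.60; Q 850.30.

Step 1:
n(E) = 916.0 / 58.50 = 15.66 mol
n(L) = 14.00 mol
n/ν for E = 15.66/3 = 5.220
n/ν for L = 14.00/2 = 7.000
Smallest n/ν is E → limiting reagent.
n(A) produced = (1/3) × 15.66 = 5.220 mol
Step 2:
n(A) available = 5.220 mol
n(J) = 60.10 / 29.60 = 2.030 mol
n/ν for A = 5.220/3 = 1.740
n/ν for J = 2.030/2 = 1.015
Smallest n/ν is J → limiting reagent.
n(Q) = (1/2) × 2.030 = 1.015 mol
mass = 1.015 × 850.30 = 863.1 g

863 g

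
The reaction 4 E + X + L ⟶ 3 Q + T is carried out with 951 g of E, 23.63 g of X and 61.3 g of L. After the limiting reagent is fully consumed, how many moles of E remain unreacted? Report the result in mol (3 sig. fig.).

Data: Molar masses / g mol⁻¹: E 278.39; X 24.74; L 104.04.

n(E) = 951.0 / 278.39 = 3.416 mol
n(X) = 23.63 / 24.74 = 0.9551 mol
n(L) = 61.30 / 104.04 = 0.5892 mol
n/ν for E = 3.416/4 = 0.8540
n/ν for X = 0.9551/1 = 0.9551
n/ν for L = 0.5892/1 = 0.5892
Smallest n/ν is L → limiting reagent.
E consumed = (4/1) × 0.5892 = 2.357 mol
E remaining = 3.416 − 2.357 = 1.059 mol

1.06 mol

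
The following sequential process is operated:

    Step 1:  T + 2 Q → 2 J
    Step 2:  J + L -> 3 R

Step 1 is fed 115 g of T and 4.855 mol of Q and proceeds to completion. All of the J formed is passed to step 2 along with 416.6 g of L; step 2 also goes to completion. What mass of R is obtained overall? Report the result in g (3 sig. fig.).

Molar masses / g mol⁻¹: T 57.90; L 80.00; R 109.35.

Step 1:
n(T) = 115.0 / 57.90 = 1.986 mol
n(Q) = 4.855 mol
n/ν for T = 1.986/1 = 1.986
n/ν for Q = 4.855/2 = 2.428
Smallest n/ν is T → limiting reagent.
n(J) produced = (2/1) × 1.986 = 3.972 mol
Step 2:
n(J) available = 3.972 mol
n(L) = 416.6 / 80.00 = 5.208 mol
n/ν for J = 3.972/1 = 3.972
n/ν for L = 5.208/1 = 5.208
Smallest n/ν is J → limiting reagent.
n(R) = (3/1) × 3.972 = 11.92 mol
mass = 11.92 × 109.35 = 1303 g

1300 g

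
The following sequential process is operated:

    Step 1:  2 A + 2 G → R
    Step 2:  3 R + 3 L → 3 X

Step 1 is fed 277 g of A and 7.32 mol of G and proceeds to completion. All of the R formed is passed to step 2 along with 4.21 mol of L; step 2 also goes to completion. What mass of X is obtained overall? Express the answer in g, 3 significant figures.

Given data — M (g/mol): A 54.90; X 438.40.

Step 1:
n(A) = 277.0 / 54.90 = 5.046 mol
n(G) = 7.320 mol
n/ν for A = 5.046/2 = 2.523
n/ν for G = 7.320/2 = 3.660
Smallest n/ν is A → limiting reagent.
n(R) produced = (1/2) × 5.046 = 2.523 mol
Step 2:
n(R) available = 2.523 mol
n(L) = 4.210 mol
n/ν for R = 2.523/3 = 0.8410
n/ν for L = 4.210/3 = 1.403
Smallest n/ν is R → limiting reagent.
n(X) = (3/3) × 2.523 = 2.523 mol
mass = 2.523 × 438.40 = 1106 g

1110 g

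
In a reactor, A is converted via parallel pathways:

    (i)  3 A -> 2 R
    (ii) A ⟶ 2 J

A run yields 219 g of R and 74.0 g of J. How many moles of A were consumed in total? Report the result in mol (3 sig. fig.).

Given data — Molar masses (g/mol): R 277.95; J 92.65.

1.58 mol

n(R) = 219 / 277.95 = 0.7879 mol
n(J) = 74.0 / 92.65 = 0.7987 mol
n(A) via (i) = (3/2)×0.7879 = 1.182 mol
n(A) via (ii) = (1/2)×0.7987 = 0.3994 mol
total n(A) = 1.182 + 0.3994 = 1.581 mol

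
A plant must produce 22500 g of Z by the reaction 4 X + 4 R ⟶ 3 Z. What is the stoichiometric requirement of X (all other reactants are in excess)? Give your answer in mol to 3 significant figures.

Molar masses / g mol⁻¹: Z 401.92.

74.6 mol

n(Z) = 22500 / 401.92 = 55.98 mol
n(X) = (4/3) × 55.98 = 74.64 mol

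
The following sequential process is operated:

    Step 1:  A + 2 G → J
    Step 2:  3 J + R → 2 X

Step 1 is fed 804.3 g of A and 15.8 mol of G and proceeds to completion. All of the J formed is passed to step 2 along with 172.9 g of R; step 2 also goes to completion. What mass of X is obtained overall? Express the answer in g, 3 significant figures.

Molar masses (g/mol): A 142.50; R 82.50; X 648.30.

2440 g

Step 1:
n(A) = 804.3 / 142.50 = 5.644 mol
n(G) = 15.80 mol
n/ν for A = 5.644/1 = 5.644
n/ν for G = 15.80/2 = 7.900
Smallest n/ν is A → limiting reagent.
n(J) produced = (1/1) × 5.644 = 5.644 mol
Step 2:
n(J) available = 5.644 mol
n(R) = 172.9 / 82.50 = 2.096 mol
n/ν for J = 5.644/3 = 1.881
n/ν for R = 2.096/1 = 2.096
Smallest n/ν is J → limiting reagent.
n(X) = (2/3) × 5.644 = 3.763 mol
mass = 3.763 × 648.30 = 2440 g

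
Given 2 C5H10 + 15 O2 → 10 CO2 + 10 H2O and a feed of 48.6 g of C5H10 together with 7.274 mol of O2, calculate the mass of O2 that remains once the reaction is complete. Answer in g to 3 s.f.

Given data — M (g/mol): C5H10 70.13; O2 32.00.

n(C5H10) = 48.60 / 70.13 = 0.6930 mol
n(O2) = 7.274 mol
n/ν → C5H10: 0.3465, O2: 0.4849; C5H10 is limiting.
O2 consumed = (15/2) × 0.6930 = 5.198 mol
O2 remaining = 7.274 − 5.198 = 2.076 mol
mass = 2.076 × 32.00 = 66.43 g

66.4 g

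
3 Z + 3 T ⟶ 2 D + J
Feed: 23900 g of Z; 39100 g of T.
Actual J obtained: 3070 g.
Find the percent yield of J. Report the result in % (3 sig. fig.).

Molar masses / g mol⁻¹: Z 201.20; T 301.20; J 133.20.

58.2 %

n(Z) = 23900 / 201.20 = 118.8 mol
n(T) = 39100 / 301.20 = 129.8 mol
n/ν for Z = 118.8/3 = 39.60
n/ν for T = 129.8/3 = 43.27
Smallest n/ν is Z → limiting reagent.
theoretical n(J) = (1/3) × 118.8 = 39.60 mol → 5275 g
% yield = 3070 / 5275 × 100 = 58.20 %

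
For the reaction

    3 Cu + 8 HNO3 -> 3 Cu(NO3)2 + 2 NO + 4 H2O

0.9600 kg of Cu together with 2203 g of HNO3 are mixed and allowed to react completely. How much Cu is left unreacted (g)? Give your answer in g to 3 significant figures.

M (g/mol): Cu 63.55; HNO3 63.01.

n(Cu) = 0.9600×1000 / 63.55 = 15.11 mol
n(HNO3) = 2203 / 63.01 = 34.96 mol
n/ν → Cu: 5.037, HNO3: 4.370; HNO3 is limiting.
Cu consumed = (3/8) × 34.96 = 13.11 mol
Cu remaining = 15.11 − 13.11 = 2.000 mol
mass = 2.000 × 63.55 = 127.1 g

127 g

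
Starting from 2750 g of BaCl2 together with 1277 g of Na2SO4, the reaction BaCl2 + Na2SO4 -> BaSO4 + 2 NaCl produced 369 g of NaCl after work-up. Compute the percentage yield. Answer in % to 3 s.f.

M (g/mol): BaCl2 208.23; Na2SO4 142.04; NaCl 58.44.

n(BaCl2) = 2750 / 208.23 = 13.21 mol
n(Na2SO4) = 1277 / 142.04 = 8.990 mol
n/ν for BaCl2 = 13.21/1 = 13.21
n/ν for Na2SO4 = 8.990/1 = 8.990
Smallest n/ν is Na2SO4 → limiting reagent.
theoretical n(NaCl) = (2/1) × 8.990 = 17.98 mol → 1051 g
% yield = 369 / 1051 × 100 = 35.11 %

35.1 %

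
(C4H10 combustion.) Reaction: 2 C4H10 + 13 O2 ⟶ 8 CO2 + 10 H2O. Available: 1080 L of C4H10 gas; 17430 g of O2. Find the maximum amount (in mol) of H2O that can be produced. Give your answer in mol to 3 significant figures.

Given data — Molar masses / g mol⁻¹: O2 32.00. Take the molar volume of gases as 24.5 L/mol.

n(C4H10) = 1080 / 24.5 = 44.08 mol
n(O2) = 17430 / 32.00 = 544.7 mol
n/ν for C4H10 = 44.08/2 = 22.04
n/ν for O2 = 544.7/13 = 41.90
Smallest n/ν is C4H10 → limiting reagent.
n(H2O) = (10/2) × 44.08 = 220.4 mol

220 mol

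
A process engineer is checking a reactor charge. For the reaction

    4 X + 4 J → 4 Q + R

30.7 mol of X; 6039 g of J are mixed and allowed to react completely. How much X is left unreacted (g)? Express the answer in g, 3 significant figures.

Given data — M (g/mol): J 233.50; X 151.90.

735 g

n(X) = 30.70 mol
n(J) = 6039 / 233.50 = 25.86 mol
n/ν → X: 7.675, J: 6.465; J is limiting.
X consumed = (4/4) × 25.86 = 25.86 mol
X remaining = 30.70 − 25.86 = 4.840 mol
mass = 4.840 × 151.90 = 735.2 g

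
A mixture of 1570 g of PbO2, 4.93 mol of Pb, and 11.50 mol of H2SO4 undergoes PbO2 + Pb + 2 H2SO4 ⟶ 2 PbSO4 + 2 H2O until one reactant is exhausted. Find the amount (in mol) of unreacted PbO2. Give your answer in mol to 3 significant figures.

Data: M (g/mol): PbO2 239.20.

1.63 mol

n(PbO2) = 1570 / 239.20 = 6.564 mol
n(Pb) = 4.930 mol
n(H2SO4) = 11.50 mol
n/ν for PbO2 = 6.564/1 = 6.564
n/ν for Pb = 4.930/1 = 4.930
n/ν for H2SO4 = 11.50/2 = 5.750
Smallest n/ν is Pb → limiting reagent.
PbO2 consumed = (1/1) × 4.930 = 4.930 mol
PbO2 remaining = 6.564 − 4.930 = 1.634 mol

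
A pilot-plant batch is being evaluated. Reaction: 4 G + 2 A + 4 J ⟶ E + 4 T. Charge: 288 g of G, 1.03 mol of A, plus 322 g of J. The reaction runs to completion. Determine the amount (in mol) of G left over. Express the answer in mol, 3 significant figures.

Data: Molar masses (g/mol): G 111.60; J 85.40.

0.521 mol

n(G) = 288.0 / 111.60 = 2.581 mol
n(A) = 1.030 mol
n(J) = 322.0 / 85.40 = 3.770 mol
n/ν for G = 2.581/4 = 0.6453
n/ν for A = 1.030/2 = 0.5150
n/ν for J = 3.770/4 = 0.9425
Smallest n/ν is A → limiting reagent.
G consumed = (4/2) × 1.030 = 2.060 mol
G remaining = 2.581 − 2.060 = 0.5210 mol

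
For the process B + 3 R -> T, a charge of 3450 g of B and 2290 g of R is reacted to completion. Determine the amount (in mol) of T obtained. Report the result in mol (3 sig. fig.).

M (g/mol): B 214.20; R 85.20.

n(B) = 3450 / 214.20 = 16.11 mol
n(R) = 2290 / 85.20 = 26.88 mol
n/ν → B: 16.11, R: 8.960; R is limiting.
n(T) = (1/3) × 26.88 = 8.960 mol

8.96 mol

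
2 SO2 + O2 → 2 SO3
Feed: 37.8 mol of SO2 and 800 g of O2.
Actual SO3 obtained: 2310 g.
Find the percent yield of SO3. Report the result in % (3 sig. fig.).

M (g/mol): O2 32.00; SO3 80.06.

76.3 %

n(SO2) = 37.80 mol
n(O2) = 800.0 / 32.00 = 25.00 mol
n/ν for SO2 = 37.80/2 = 18.90
n/ν for O2 = 25.00/1 = 25.00
Smallest n/ν is SO2 → limiting reagent.
theoretical n(SO3) = (2/2) × 37.80 = 37.80 mol → 3026 g
% yield = 2310 / 3026 × 100 = 76.34 %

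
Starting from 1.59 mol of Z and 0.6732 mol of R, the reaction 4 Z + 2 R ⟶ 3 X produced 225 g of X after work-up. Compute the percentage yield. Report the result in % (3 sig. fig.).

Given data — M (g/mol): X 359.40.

n(Z) = 1.590 mol
n(R) = 0.6732 mol
n/ν for Z = 1.590/4 = 0.3975
n/ν for R = 0.6732/2 = 0.3366
Smallest n/ν is R → limiting reagent.
theoretical n(X) = (3/2) × 0.6732 = 1.010 mol → 363.0 g
% yield = 225 / 363.0 × 100 = 61.98 %

62.0 %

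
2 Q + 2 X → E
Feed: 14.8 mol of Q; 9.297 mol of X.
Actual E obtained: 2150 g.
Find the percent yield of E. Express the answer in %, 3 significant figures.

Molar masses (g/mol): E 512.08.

90.3 %

n(Q) = 14.80 mol
n(X) = 9.297 mol
n/ν → Q: 7.400, X: 4.649; X is limiting.
theoretical n(E) = (1/2) × 9.297 = 4.649 mol → 2381 g
% yield = 2150 / 2381 × 100 = 90.30 %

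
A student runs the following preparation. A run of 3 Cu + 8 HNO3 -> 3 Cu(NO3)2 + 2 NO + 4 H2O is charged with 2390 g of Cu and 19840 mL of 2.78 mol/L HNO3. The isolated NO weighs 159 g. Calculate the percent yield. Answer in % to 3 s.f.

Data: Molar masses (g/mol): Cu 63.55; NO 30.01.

n(Cu) = 2390 / 63.55 = 37.61 mol
n(HNO3) = 2.78 × 19840/1000 = 55.16 mol
n/ν → Cu: 12.54, HNO3: 6.895; HNO3 is limiting.
theoretical n(NO) = (2/8) × 55.16 = 13.79 mol → 413.8 g
% yield = 159 / 413.8 × 100 = 38.42 %

38.4 %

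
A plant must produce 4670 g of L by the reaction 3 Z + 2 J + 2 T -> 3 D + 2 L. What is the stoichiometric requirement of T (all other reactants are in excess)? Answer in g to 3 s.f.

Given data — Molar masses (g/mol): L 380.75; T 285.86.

n(L) = 4670 / 380.75 = 12.27 mol
n(T) = (2/2) × 12.27 = 12.27 mol
mass = 12.27 × 285.86 = 3508 g

3510 g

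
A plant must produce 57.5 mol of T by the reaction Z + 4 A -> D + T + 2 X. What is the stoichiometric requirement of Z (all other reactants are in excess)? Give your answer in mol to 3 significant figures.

n(T) = 57.50 mol
n(Z) = (1/1) × 57.50 = 57.50 mol

57.5 mol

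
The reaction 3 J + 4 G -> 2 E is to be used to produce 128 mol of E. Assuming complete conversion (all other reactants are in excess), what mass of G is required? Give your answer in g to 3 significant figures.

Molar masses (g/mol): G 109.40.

28000 g

n(E) = 128.0 mol
n(G) = (4/2) × 128.0 = 256.0 mol
mass = 256.0 × 109.40 = 28010 g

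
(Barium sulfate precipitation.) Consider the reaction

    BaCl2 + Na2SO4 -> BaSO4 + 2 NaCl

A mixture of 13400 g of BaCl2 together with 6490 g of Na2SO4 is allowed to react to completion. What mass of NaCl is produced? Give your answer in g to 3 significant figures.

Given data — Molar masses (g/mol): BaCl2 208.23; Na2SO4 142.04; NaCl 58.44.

n(BaCl2) = 13400 / 208.23 = 64.35 mol
n(Na2SO4) = 6490 / 142.04 = 45.69 mol
n/ν → BaCl2: 64.35, Na2SO4: 45.69; Na2SO4 is limiting.
n(NaCl) = (2/1) × 45.69 = 91.38 mol
mass = 91.38 × 58.44 = 5340 g

5340 g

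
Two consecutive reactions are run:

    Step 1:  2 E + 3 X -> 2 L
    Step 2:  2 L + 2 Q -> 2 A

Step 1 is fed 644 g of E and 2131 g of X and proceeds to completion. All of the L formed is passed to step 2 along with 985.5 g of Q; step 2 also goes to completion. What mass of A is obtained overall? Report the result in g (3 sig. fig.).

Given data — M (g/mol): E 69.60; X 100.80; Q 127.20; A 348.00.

2700 g

Step 1:
n(E) = 644.0 / 69.60 = 9.253 mol
n(X) = 2131 / 100.80 = 21.14 mol
n/ν for E = 9.253/2 = 4.627
n/ν for X = 21.14/3 = 7.047
Smallest n/ν is E → limiting reagent.
n(L) produced = (2/2) × 9.253 = 9.253 mol
Step 2:
n(L) available = 9.253 mol
n(Q) = 985.5 / 127.20 = 7.748 mol
n/ν for L = 9.253/2 = 4.627
n/ν for Q = 7.748/2 = 3.874
Smallest n/ν is Q → limiting reagent.
n(A) = (2/2) × 7.748 = 7.748 mol
mass = 7.748 × 348.00 = 2696 g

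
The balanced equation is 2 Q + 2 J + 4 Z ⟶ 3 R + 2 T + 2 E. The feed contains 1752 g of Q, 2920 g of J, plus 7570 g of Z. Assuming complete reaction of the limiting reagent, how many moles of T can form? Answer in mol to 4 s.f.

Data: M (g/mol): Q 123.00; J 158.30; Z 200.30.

14.24 mol

n(Q) = 1752 / 123.00 = 14.24 mol
n(J) = 2920 / 158.30 = 18.45 mol
n(Z) = 7570 / 200.30 = 37.79 mol
n/ν for Q = 14.24/2 = 7.120
n/ν for J = 18.45/2 = 9.225
n/ν for Z = 37.79/4 = 9.448
Smallest n/ν is Q → limiting reagent.
n(T) = (2/2) × 14.24 = 14.24 mol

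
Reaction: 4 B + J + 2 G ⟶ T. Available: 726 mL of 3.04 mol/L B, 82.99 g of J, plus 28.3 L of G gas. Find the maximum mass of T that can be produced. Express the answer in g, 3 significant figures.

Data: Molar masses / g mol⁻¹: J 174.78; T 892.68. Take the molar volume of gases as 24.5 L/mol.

424 g

n(B) = 3.04 × 726.0/1000 = 2.207 mol
n(J) = 82.99 / 174.78 = 0.4748 mol
n(G) = 28.30 / 24.5 = 1.155 mol
n/ν → B: 0.5518, J: 0.4748, G: 0.5775; J is limiting.
n(T) = (1/1) × 0.4748 = 0.4748 mol
mass = 0.4748 × 892.68 = 423.8 g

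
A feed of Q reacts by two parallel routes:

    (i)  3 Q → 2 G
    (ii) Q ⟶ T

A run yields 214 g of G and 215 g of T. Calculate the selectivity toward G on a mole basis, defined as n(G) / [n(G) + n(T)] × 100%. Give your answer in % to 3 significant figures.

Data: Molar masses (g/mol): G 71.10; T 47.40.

39.9 %

n(G) = 214 / 71.10 = 3.010 mol
n(T) = 215 / 47.40 = 4.536 mol
selectivity = 3.010/(3.010+4.536) × 100 = 39.89 %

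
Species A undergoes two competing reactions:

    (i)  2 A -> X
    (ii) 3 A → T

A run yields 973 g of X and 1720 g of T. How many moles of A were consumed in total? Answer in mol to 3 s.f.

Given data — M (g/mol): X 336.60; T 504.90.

16.0 mol

n(X) = 973 / 336.60 = 2.891 mol
n(T) = 1720 / 504.90 = 3.407 mol
n(A) via (i) = (2/1)×2.891 = 5.782 mol
n(A) via (ii) = (3/1)×3.407 = 10.22 mol
total n(A) = 5.782 + 10.22 = 16.00 mol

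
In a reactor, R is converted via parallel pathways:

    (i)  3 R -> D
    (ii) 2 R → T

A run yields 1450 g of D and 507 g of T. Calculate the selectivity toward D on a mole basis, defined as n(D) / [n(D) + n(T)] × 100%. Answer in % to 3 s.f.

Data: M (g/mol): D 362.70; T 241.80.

65.6 %

n(D) = 1450 / 362.70 = 3.998 mol
n(T) = 507 / 241.80 = 2.097 mol
selectivity = 3.998/(3.998+2.097) × 100 = 65.59 %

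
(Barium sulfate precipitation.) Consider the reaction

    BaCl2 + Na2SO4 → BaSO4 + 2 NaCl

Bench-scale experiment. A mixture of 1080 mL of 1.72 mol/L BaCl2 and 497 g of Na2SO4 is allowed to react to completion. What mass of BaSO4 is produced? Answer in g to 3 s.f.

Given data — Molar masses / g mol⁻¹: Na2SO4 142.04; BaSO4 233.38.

n(BaCl2) = 1.72 × 1080/1000 = 1.858 mol
n(Na2SO4) = 497.0 / 142.04 = 3.499 mol
n/ν for BaCl2 = 1.858/1 = 1.858
n/ν for Na2SO4 = 3.499/1 = 3.499
Smallest n/ν is BaCl2 → limiting reagent.
n(BaSO4) = (1/1) × 1.858 = 1.858 mol
mass = 1.858 × 233.38 = 433.6 g

434 g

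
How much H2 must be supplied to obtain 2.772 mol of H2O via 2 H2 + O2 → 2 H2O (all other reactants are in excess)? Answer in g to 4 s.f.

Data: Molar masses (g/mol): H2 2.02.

n(H2O) = 2.772 mol
n(H2) = (2/2) × 2.772 = 2.772 mol
mass = 2.772 × 2.02 = 5.599 g

5.599 g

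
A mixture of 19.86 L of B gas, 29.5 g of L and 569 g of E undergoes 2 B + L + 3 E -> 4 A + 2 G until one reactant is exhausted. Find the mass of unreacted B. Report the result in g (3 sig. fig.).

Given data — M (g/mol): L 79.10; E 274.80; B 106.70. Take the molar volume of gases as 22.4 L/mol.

15.0 g

n(B) = 19.86 / 22.4 = 0.8866 mol
n(L) = 29.50 / 79.10 = 0.3729 mol
n(E) = 569.0 / 274.80 = 2.071 mol
n/ν for B = 0.8866/2 = 0.4433
n/ν for L = 0.3729/1 = 0.3729
n/ν for E = 2.071/3 = 0.6903
Smallest n/ν is L → limiting reagent.
B consumed = (2/1) × 0.3729 = 0.7458 mol
B remaining = 0.8866 − 0.7458 = 0.1408 mol
mass = 0.1408 × 106.70 = 15.02 g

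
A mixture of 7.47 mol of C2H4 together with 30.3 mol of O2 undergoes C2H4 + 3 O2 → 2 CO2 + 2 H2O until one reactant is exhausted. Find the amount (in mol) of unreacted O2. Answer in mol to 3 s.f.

n(C2H4) = 7.470 mol
n(O2) = 30.30 mol
n/ν for C2H4 = 7.470/1 = 7.470
n/ν for O2 = 30.30/3 = 10.10
Smallest n/ν is C2H4 → limiting reagent.
O2 consumed = (3/1) × 7.470 = 22.41 mol
O2 remaining = 30.30 − 22.41 = 7.890 mol

7.89 mol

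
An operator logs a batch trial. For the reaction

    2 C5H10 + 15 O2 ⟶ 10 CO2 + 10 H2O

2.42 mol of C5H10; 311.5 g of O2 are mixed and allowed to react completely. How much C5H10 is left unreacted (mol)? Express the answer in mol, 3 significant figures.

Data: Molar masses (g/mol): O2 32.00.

1.12 mol

n(C5H10) = 2.420 mol
n(O2) = 311.5 / 32.00 = 9.734 mol
n/ν for C5H10 = 2.420/2 = 1.210
n/ν for O2 = 9.734/15 = 0.6489
Smallest n/ν is O2 → limiting reagent.
C5H10 consumed = (2/15) × 9.734 = 1.298 mol
C5H10 remaining = 2.420 − 1.298 = 1.122 mol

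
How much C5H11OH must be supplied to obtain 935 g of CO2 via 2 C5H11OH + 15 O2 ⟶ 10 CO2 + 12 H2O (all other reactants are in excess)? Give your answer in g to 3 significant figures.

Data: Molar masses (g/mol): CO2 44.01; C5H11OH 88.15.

n(CO2) = 935 / 44.01 = 21.25 mol
n(C5H11OH) = (2/10) × 21.25 = 4.250 mol
mass = 4.250 × 88.15 = 374.6 g

375 g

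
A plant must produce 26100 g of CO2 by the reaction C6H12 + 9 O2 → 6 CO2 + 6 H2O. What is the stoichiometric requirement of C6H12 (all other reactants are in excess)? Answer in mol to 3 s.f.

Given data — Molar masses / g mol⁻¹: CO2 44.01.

98.8 mol

n(CO2) = 26100 / 44.01 = 593.0 mol
n(C6H12) = (1/6) × 593.0 = 98.83 mol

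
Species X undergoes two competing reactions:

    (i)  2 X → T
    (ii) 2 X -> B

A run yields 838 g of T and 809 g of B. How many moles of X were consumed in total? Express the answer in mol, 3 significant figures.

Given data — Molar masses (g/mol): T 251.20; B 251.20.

n(T) = 838 / 251.20 = 3.336 mol
n(B) = 809 / 251.20 = 3.221 mol
n(X) via (i) = (2/1)×3.336 = 6.672 mol
n(X) via (ii) = (2/1)×3.221 = 6.442 mol
total n(X) = 6.672 + 6.442 = 13.11 mol

13.1 mol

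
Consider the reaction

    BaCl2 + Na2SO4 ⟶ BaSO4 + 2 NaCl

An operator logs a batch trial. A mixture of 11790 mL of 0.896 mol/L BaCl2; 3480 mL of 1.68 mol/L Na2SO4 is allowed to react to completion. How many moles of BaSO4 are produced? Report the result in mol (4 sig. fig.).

n(BaCl2) = 0.896 × 11790/1000 = 10.56 mol
n(Na2SO4) = 1.68 × 3480/1000 = 5.846 mol
n/ν → BaCl2: 10.56, Na2SO4: 5.846; Na2SO4 is limiting.
n(BaSO4) = (1/1) × 5.846 = 5.846 mol

5.846 mol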